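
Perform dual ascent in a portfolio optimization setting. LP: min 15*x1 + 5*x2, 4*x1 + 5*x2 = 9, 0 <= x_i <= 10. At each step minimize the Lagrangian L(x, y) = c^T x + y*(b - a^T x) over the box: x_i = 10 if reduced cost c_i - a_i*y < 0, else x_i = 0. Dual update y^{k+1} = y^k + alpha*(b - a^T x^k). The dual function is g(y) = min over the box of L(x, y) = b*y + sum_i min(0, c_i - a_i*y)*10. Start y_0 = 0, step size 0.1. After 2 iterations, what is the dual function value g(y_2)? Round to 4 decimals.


Dual ascent for LP: min 15*x1 + 5*x2, 4*x1 + 5*x2 = 9, 0 <= x_i <= 10
Step 1: y^k = 0.0, reduced costs: (15.0, 5.0)
  x^k = (0.0, 0.0), subgradient = b - a^T x = 9.0
  y^{k+1} = 0.0 + 0.1*9.0 = 0.9
Step 2: y^k = 0.9, reduced costs: (11.4, 0.5)
  x^k = (0.0, 0.0), subgradient = b - a^T x = 9.0
  y^{k+1} = 0.9 + 0.1*9.0 = 1.8
Dual objective at y_2 = 1.8: reduced costs (7.8, -4.0), box minimizer x = (0.0, 10.0)
g(y_2) = b*y + (c1 - a1*y)*x1 + (c2 - a2*y)*x2 = 9*1.8 + 7.8*0.0 + (-4.0)*10.0 = 16.2 + 0.0 - 40.0 = -23.8


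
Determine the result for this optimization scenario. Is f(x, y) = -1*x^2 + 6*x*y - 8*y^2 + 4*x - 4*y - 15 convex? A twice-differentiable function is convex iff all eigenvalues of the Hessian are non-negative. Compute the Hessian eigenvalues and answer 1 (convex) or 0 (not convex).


The Hessian of f(x,y) = -1*x^2 + 6*x*y - 8*y^2 + 4*x - 4*y - 15 is:
H = [[-2, 6], [6, -16]]
Trace = -2 - 16 = -18
Determinant = -2*-16 - (6)^2 = -4
Discriminant = (-18)^2 - 4*-4 = 340.0
Eigenvalues: lambda_1 = -18.2195, lambda_2 = 0.2195
The function is not convex.

0


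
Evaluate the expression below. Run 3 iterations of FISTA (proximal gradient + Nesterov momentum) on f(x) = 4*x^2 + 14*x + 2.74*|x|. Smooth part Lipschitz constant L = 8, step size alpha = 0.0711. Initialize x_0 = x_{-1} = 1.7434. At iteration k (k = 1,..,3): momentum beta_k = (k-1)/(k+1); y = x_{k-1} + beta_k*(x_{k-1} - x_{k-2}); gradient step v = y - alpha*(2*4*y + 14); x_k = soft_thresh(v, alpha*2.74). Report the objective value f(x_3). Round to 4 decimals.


FISTA on f(x) = 4*x^2 + 14*x + 2.74*|x|
L = 8, alpha = 0.0711
Iteration 1: beta = 0.0, y = 1.7434 + 0.0*(1.7434 - 1.7434) = 1.7434
  grad(y) = 27.9472, v = y - alpha*grad = -0.2436
  prox(v) = soft_thresh(-0.2436, 0.1948) = -0.0488
Iteration 2: beta = 0.3333, y = -0.0488 + 0.3333*(-0.0488 - 1.7434) = -0.6462
  grad(y) = 8.8301, v = y - alpha*grad = -1.2741
  prox(v) = soft_thresh(-1.2741, 0.1948) = -1.0792
Iteration 3: beta = 0.5, y = -1.0792 + 0.5*(-1.0792 + 0.0488) = -1.5945
  grad(y) = 1.2444, v = y - alpha*grad = -1.6829
  prox(v) = soft_thresh(-1.6829, 0.1948) = -1.4881
f(x_3) = 4*(-1.4881)^2 + 14*(-1.4881) + 2.74*|-1.4881| = -7.8982


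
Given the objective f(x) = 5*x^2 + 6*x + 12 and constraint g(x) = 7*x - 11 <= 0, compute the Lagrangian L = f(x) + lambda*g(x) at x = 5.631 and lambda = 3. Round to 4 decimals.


Step 1: Evaluate f(x).
f(5.631) = 5*5.631^2 + 6*5.631 + 12 = 204.3268
Step 2: Evaluate g(x).
g(5.631) = 7*5.631 - 11 = 28.417
Step 3: Compute Lagrangian.
L = 204.3268 + 3*28.417 = 289.5778


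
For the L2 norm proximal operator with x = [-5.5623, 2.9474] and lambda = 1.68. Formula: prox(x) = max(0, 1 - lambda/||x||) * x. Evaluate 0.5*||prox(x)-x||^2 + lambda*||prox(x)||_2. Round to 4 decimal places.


Step 1: Compute ||x||.
||x|| = 6.2949
Step 2: Compute scaling factor.
scale = max(0, 1 - 1.68/6.2949) = 0.7331
Step 3: prox(x) = [-4.0778, 2.1608]
||prox(x)|| = 4.6149
Step 4: Proximal objective.
0.5*||prox-x||^2 = 1.4112
lambda*||prox|| = 7.753
Total = 9.1643


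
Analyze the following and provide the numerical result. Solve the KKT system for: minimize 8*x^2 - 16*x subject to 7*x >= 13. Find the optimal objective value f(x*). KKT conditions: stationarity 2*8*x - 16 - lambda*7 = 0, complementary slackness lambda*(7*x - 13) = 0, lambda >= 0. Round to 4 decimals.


Step 1: Try lambda = 0 (constraint inactive).
x_unc = 16/(2*8) = 1.0
Check: 7*1.0 = 7.0 < 13 -- violated!
Step 2: Constraint must be active: 7*x = 13
x* = 13/7 = 1.8571 (rounded; the exact value 13/7 is used below)
lambda = (2*8*(13/7) - 16)/7 = 1.9592
Step 3: Compute optimal value.
f(x*) = 8*(13/7)^2 - 16*(13/7) = -2.1224


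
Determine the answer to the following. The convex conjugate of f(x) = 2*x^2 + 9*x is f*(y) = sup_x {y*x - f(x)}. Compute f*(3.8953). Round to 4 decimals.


f*(y) = sup_x {y*x - a*x^2 - b*x} = sup_x {(y-b)*x - a*x^2}
FOC: (y - b) - 2a*x = 0 => x* = (y - b)/(2a)
x* = (3.8953 - 9)/(2*2) = -1.2762
f*(3.8953) = (y-b)^2/(4a) = (3.8953 - 9)^2/(4*2)
= 26.058/8 = 3.2572


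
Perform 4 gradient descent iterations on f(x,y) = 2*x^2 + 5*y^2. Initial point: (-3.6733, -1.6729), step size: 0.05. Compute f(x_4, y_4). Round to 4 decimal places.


Gradient descent on f(x,y) = 2*x^2 + 5*y^2.
Starting point: (-3.6733, -1.6729), alpha = 0.05
Step 1: grad_x = 2*2*-3.6733 = -14.6932, grad_y = 2*5*-1.6729 = -16.729
  x_1 = -3.6733 - 0.05*-14.6932 = -2.9386
  y_1 = -1.6729 - 0.05*-16.729 = -0.8365
Step 2: grad_x = 2*2*-2.9386 = -11.7546, grad_y = 2*5*-0.8365 = -8.3645
  x_2 = -2.9386 - 0.05*-11.7546 = -2.3509
  y_2 = -0.8365 - 0.05*-8.3645 = -0.4182
Step 3: grad_x = 2*2*-2.3509 = -9.4036, grad_y = 2*5*-0.4182 = -4.1823
  x_3 = -2.3509 - 0.05*-9.4036 = -1.8807
  y_3 = -0.4182 - 0.05*-4.1823 = -0.2091
Step 4: grad_x = 2*2*-1.8807 = -7.5229, grad_y = 2*5*-0.2091 = -2.0911
  x_4 = -1.8807 - 0.05*-7.5229 = -1.5046
  y_4 = -0.2091 - 0.05*-2.0911 = -0.1046
f(-1.5046, -0.1046) = 2*(-1.5046)^2 + 5*(-0.1046)^2 = 4.5822


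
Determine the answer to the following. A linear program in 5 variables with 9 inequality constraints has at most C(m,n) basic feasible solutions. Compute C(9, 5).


Each vertex corresponds to some choice of n active constraints out of m, so the number of vertices is at most C(m, n) = m! / (n!(m-n)!).
m = 9, n = 5
Numerator: 9 * 8 * 7 * 6 * 5
Denominator: 5! = 120
C(9, 5) = 126


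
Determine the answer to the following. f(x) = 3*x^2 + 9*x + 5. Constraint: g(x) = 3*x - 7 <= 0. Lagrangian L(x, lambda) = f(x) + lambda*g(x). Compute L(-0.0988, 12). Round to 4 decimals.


Step 1: Evaluate f(x).
f(-0.0988) = 3*(-0.0988)^2 + 9*(-0.0988) + 5 = 4.1401
Step 2: Evaluate g(x).
g(-0.0988) = 3*-0.0988 - 7 = -7.2964
Step 3: Compute Lagrangian.
L = 4.1401 + 12*-7.2964 = -83.4167


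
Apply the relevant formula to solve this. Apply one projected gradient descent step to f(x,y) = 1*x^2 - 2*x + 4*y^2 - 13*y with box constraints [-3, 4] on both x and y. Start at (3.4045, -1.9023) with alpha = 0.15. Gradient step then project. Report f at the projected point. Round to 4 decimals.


Step 1: Compute gradient at (3.4045, -1.9023).
grad_x = 2*1*3.4045 - 2 = 4.809
grad_y = 2*4*-1.9023 - 13 = -28.2184
Step 2: Gradient step.
x_raw = 3.4045 - 0.15*4.809 = 2.6832
y_raw = -1.9023 - 0.15*-28.2184 = 2.3305
Step 3: Project onto [-3, 4].
x_proj = clip(2.6832) = 2.6832
y_proj = clip(2.3305) = 2.3305
Step 4: Evaluate f.
f(2.6832, 2.3305) = -6.7388


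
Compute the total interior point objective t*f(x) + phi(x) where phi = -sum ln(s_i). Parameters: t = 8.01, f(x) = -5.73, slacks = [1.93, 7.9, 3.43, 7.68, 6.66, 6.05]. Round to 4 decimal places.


Step 1: Compute log-barrier.
ln values: [0.6575, 2.0669, 1.2326, 2.0386, 1.8961, 1.8001]
phi = -(0.6575 + 2.0669 + 1.2326 + 2.0386 + 1.8961 + 1.8001) = -9.6917
Step 2: Compute augmented objective.
t*f(x) = 8.01*-5.73 = -45.8973
Total = -45.8973 - 9.6917 = -55.589


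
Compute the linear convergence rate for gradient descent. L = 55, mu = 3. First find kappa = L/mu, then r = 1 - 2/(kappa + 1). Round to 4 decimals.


Step 1: Compute the condition number.
kappa = L/mu = 55/3 = 18.3333
Step 2: Compute the convergence rate.
r = 1 - 2/(kappa + 1) = 1 - 2*mu/(L + mu) = (L - mu)/(L + mu) = 52/58 = 0.8966


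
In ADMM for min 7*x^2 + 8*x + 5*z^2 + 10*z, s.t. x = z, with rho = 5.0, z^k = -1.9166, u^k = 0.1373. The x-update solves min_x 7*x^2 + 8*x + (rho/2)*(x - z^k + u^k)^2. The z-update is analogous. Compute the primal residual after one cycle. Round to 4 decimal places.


ADMM iteration with rho = 5.0, z^k = -1.9166, u^k = 0.1373
Step 1: x-update.
Minimize 7*x^2 + 8*x + (5.0/2)*(x + 1.9166 + 0.1373)^2
FOC: (2*7 + 5.0)*x = -8 + 5.0*(-1.9166 - 0.1373)
x^{k+1} = -0.9616
Step 2: z-update.
Minimize 5*z^2 + 10*z + (5.0/2)*(-0.9616 - z + 0.1373)^2
FOC: (2*5 + 5.0)*z = -10 + 5.0*(-0.9616 + 0.1373)
z^{k+1} = -0.9414
Step 3: u-update.
u^{k+1} = 0.1373 - 0.9616 + 0.9414 = 0.1172
Step 4: Primal residual = |-0.9616 + 0.9414| = 0.0201


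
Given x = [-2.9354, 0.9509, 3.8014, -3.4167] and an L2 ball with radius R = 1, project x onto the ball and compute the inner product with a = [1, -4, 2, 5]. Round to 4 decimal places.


Step 1: Compute ||x|| (intermediates to 6 decimals).
||x|| = sqrt((-2.9354)^2 + 0.9509^2 + 3.8014^2 + (-3.4167)^2) = 5.970366
Step 2: Project.
Since ||x|| > R, scale = R/||x|| = 1/5.970366 = 0.167494, proj(x) = scale * x
proj(x) = [-0.491662, 0.15927, 0.636712, -0.572277]
Step 3: Dot product.
a^T * proj(x) = 1*(-0.491662) - 4*0.15927 + 2*0.636712 + 5*(-0.572277) = -2.7167


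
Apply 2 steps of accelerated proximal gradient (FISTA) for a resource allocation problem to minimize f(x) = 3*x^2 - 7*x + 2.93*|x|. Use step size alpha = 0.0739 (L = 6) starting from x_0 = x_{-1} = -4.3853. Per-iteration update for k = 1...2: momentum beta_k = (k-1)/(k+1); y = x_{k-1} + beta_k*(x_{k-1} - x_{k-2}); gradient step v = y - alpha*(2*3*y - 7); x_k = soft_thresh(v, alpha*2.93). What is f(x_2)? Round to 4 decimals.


FISTA on f(x) = 3*x^2 - 7*x + 2.93*|x|
L = 6, alpha = 0.0739
Iteration 1: beta = 0.0, y = -4.3853 + 0.0*(-4.3853 + 4.3853) = -4.3853
  grad(y) = -33.3118, v = y - alpha*grad = -1.9236
  prox(v) = soft_thresh(-1.9236, 0.2165) = -1.707
Iteration 2: beta = 0.3333, y = -1.707 + 0.3333*(-1.707 + 4.3853) = -0.8143
  grad(y) = -11.8856, v = y - alpha*grad = 0.0641
  prox(v) = soft_thresh(0.0641, 0.2165) = 0.0
f(x_2) = 3*0.0^2 - 7*0.0 + 2.93*|0.0| = 0.0


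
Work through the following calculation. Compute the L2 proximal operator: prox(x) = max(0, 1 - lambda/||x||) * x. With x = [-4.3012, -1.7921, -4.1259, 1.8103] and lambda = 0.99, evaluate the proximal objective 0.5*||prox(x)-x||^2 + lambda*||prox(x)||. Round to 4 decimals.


Step 1: Compute ||x||.
||x|| = 6.4817
Step 2: Compute scaling factor.
scale = max(0, 1 - 0.99/6.4817) = 0.8473
Step 3: prox(x) = [-3.6442, -1.5184, -3.4957, 1.5338]
||prox(x)|| = 5.4917
Step 4: Proximal objective.
0.5*||prox-x||^2 = 0.4901
lambda*||prox|| = 5.4368
Total = 5.9268


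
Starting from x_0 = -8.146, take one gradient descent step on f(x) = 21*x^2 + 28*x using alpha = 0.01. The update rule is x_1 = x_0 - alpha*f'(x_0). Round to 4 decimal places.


We compute the gradient at x_0 and apply the update.
f'(x) = 42*x + 28
f'(-8.146) = 42*-8.146 + 28 = -314.132
x_1 = -8.146 - 0.01*-314.132 = -5.0047


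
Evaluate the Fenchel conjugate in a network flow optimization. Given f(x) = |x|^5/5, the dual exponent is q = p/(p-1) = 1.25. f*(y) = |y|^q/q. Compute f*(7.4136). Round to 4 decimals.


The conjugate exponent q satisfies 1/p + 1/q = 1.
p = 5, so q = 5/(5 - 1) = 1.25
|y|^q = 7.4136^1.25 = 12.2331
f*(7.4136) = 12.2331 / 1.25 = 9.7865


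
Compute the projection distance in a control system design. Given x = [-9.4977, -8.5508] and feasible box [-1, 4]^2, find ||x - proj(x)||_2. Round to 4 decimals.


Project each component onto [-1, 4].
clip(-9.4977) = -1.0, clip(-8.5508) = -1.0
Projection = [-1.0, -1.0]
Squared diffs: [72.2109, 57.0146]
Distance = sqrt(129.2255) = 11.3677


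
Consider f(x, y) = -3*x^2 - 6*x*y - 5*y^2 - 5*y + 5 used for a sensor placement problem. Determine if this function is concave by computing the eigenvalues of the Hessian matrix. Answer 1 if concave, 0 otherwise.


The Hessian of f(x,y) = -3*x^2 - 6*x*y - 5*y^2 - 5*y + 5 is:
H = [[-6, -6], [-6, -10]]
Trace = -6 - 10 = -16
Determinant = -6*-10 - (-6)^2 = 24
Discriminant = (-16)^2 - 4*24 = 160.0
Eigenvalues: lambda_1 = -14.3246, lambda_2 = -1.6754
The function is concave.

1


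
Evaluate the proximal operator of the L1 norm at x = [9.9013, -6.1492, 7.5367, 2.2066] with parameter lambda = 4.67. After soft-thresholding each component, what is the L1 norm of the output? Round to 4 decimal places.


Soft-thresholding with lambda = 4.67:
prox(9.9013) = sign(9.9013)*max(|9.9013| - 4.67, 0) = 5.2313
prox(-6.1492) = sign(-6.1492)*max(|-6.1492| - 4.67, 0) = -1.4792
prox(7.5367) = sign(7.5367)*max(|7.5367| - 4.67, 0) = 2.8667
prox(2.2066) = sign(2.2066)*max(|2.2066| - 4.67, 0) = 0.0
prox(x) = [5.2313, -1.4792, 2.8667, 0.0]
||prox(x)||_1 = 5.2313 + 1.4792 + 2.8667 + 0.0 = 9.5772


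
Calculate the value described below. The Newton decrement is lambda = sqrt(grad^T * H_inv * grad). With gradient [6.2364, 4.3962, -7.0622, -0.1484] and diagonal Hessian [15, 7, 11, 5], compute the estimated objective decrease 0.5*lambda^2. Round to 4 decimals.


Step 1: H is diagonal, so H^(-1) * g = [0.4158, 0.628, -0.642, -0.0297].
Step 2: g^T H^(-1) g = sum_i g_i^2 / H_ii
  = (6.2364)^2/15 + (4.3962)^2/7 + (-7.0622)^2/11 + (-0.1484)^2/5
  = 2.5928 + 2.7609 + 4.5341 + 0.0044 = 9.8923
Step 3: Objective decrease = 0.5 * g^T H^(-1) g = 4.9461


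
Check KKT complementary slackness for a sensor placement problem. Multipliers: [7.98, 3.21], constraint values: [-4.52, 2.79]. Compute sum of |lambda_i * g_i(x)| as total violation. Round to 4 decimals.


KKT complementary slackness check:
lambda_1 * g_1 = 7.98 * -4.52 = -36.0696
lambda_2 * g_2 = 3.21 * 2.79 = 8.9559
Total violation = 36.0696 + 8.9559 = 45.0255


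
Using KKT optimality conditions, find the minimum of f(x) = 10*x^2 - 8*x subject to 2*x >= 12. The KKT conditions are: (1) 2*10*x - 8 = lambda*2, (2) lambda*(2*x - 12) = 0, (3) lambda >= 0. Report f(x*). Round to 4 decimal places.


Step 1: Try lambda = 0 (constraint inactive).
x_unc = 8/(2*10) = 0.4
Check: 2*0.4 = 0.8 < 12 -- violated!
Step 2: Constraint must be active: 2*x = 12
x* = 12/2 = 6.0
lambda = (2*10*6.0 - 8)/2 = 56.0
Step 3: Compute optimal value.
f(x*) = 10*6.0^2 - 8*6.0 = 312.0


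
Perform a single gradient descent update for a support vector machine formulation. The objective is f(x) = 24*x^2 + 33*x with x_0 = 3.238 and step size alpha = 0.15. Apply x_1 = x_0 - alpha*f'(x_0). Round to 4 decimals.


We compute the gradient at x_0 and apply the update.
f'(x) = 48*x + 33
f'(3.238) = 48*3.238 + 33 = 188.424
x_1 = 3.238 - 0.15*188.424 = -25.0256


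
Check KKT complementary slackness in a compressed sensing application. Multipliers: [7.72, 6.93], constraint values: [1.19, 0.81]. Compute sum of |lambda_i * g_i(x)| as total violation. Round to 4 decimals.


KKT complementary slackness check:
lambda_1 * g_1 = 7.72 * 1.19 = 9.1868
lambda_2 * g_2 = 6.93 * 0.81 = 5.6133
Total violation = 9.1868 + 5.6133 = 14.8001


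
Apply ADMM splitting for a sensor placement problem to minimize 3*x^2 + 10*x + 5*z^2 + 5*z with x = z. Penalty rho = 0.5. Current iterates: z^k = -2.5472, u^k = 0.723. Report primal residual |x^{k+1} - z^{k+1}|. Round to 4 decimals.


ADMM iteration with rho = 0.5, z^k = -2.5472, u^k = 0.723
Step 1: x-update.
Minimize 3*x^2 + 10*x + (0.5/2)*(x + 2.5472 + 0.723)^2
FOC: (2*3 + 0.5)*x = -10 + 0.5*(-2.5472 - 0.723)
x^{k+1} = -1.79
Step 2: z-update.
Minimize 5*z^2 + 5*z + (0.5/2)*(-1.79 - z + 0.723)^2
FOC: (2*5 + 0.5)*z = -5 + 0.5*(-1.79 + 0.723)
z^{k+1} = -0.527
Step 3: u-update.
u^{k+1} = 0.723 - 1.79 + 0.527 = -0.54
Step 4: Primal residual = |-1.79 + 0.527| = 1.263


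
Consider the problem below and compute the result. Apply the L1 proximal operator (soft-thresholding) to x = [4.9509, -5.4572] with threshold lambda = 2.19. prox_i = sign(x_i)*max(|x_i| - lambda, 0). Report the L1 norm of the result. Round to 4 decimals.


Soft-thresholding with lambda = 2.19:
prox(4.9509) = sign(4.9509)*max(|4.9509| - 2.19, 0) = 2.7609
prox(-5.4572) = sign(-5.4572)*max(|-5.4572| - 2.19, 0) = -3.2672
prox(x) = [2.7609, -3.2672]
||prox(x)||_1 = 2.7609 + 3.2672 = 6.0281


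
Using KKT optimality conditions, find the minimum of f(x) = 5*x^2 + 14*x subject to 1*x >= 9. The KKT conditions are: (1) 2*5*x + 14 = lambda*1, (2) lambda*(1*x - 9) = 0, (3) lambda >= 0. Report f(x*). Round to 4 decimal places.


Step 1: Try lambda = 0 (constraint inactive).
x_unc = -14/(2*5) = -1.4
Check: 1*-1.4 = -1.4 < 9 -- violated!
Step 2: Constraint must be active: 1*x = 9
x* = 9/1 = 9.0
lambda = (2*5*9.0 + 14)/1 = 104.0
Step 3: Compute optimal value.
f(x*) = 5*9.0^2 + 14*9.0 = 531.0


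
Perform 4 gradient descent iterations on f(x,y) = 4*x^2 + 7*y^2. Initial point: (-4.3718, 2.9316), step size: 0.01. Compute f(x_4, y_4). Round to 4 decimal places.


Gradient descent on f(x,y) = 4*x^2 + 7*y^2.
Starting point: (-4.3718, 2.9316), alpha = 0.01
Step 1: grad_x = 2*4*-4.3718 = -34.9744, grad_y = 2*7*2.9316 = 41.0424
  x_1 = -4.3718 - 0.01*-34.9744 = -4.0221
  y_1 = 2.9316 - 0.01*41.0424 = 2.5212
Step 2: grad_x = 2*4*-4.0221 = -32.1764, grad_y = 2*7*2.5212 = 35.2965
  x_2 = -4.0221 - 0.01*-32.1764 = -3.7003
  y_2 = 2.5212 - 0.01*35.2965 = 2.1682
Step 3: grad_x = 2*4*-3.7003 = -29.6023, grad_y = 2*7*2.1682 = 30.355
  x_3 = -3.7003 - 0.01*-29.6023 = -3.4043
  y_3 = 2.1682 - 0.01*30.355 = 1.8647
Step 4: grad_x = 2*4*-3.4043 = -27.2341, grad_y = 2*7*1.8647 = 26.1053
  x_4 = -3.4043 - 0.01*-27.2341 = -3.1319
  y_4 = 1.8647 - 0.01*26.1053 = 1.6036
f(-3.1319, 1.6036) = 4*(-3.1319)^2 + 7*1.6036^2 = 57.2368


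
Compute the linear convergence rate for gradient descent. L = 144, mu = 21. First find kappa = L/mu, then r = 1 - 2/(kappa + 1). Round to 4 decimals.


Step 1: Compute the condition number.
kappa = L/mu = 144/21 = 6.8571
Step 2: Compute the convergence rate.
r = 1 - 2/(kappa + 1) = 1 - 2*mu/(L + mu) = (L - mu)/(L + mu) = 123/165 = 0.7455


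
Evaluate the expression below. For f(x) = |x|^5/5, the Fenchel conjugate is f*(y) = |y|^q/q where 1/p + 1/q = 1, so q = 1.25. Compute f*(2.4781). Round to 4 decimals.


The conjugate exponent q satisfies 1/p + 1/q = 1.
p = 5, so q = 5/(5 - 1) = 1.25
|y|^q = 2.4781^1.25 = 3.1092
f*(2.4781) = 3.1092 / 1.25 = 2.4874


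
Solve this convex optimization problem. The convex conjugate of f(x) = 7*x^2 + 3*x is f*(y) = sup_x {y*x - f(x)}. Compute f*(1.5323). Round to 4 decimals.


f*(y) = sup_x {y*x - a*x^2 - b*x} = sup_x {(y-b)*x - a*x^2}
FOC: (y - b) - 2a*x = 0 => x* = (y - b)/(2a)
x* = (1.5323 - 3)/(2*7) = -0.1048
f*(1.5323) = (y-b)^2/(4a) = (1.5323 - 3)^2/(4*7)
= 2.1541/28 = 0.0769


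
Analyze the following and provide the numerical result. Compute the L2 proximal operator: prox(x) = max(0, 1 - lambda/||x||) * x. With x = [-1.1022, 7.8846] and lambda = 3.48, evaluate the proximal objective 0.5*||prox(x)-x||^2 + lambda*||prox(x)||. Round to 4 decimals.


Step 1: Compute ||x||.
||x|| = 7.9613
Step 2: Compute scaling factor.
scale = max(0, 1 - 3.48/7.9613) = 0.5629
Step 3: prox(x) = [-0.6204, 4.4381]
||prox(x)|| = 4.4813
Step 4: Proximal objective.
0.5*||prox-x||^2 = 6.0552
lambda*||prox|| = 15.5949
Total = 21.65


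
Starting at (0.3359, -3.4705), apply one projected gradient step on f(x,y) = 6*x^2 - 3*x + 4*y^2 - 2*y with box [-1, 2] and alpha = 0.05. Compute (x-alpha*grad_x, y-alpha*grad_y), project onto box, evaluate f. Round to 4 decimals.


Step 1: Compute gradient at (0.3359, -3.4705).
grad_x = 2*6*0.3359 - 3 = 1.0308
grad_y = 2*4*-3.4705 - 2 = -29.764
Step 2: Gradient step.
x_raw = 0.3359 - 0.05*1.0308 = 0.2844
y_raw = -3.4705 - 0.05*-29.764 = -1.9823
Step 3: Project onto [-1, 2].
x_proj = clip(0.2844) = 0.2844
y_proj = clip(-1.9823) = -1.0
Step 4: Evaluate f.
f(0.2844, -1.0) = 5.6321


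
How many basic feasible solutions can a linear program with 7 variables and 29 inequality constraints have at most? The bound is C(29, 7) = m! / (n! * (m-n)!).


Each vertex corresponds to some choice of n active constraints out of m, so the number of vertices is at most C(m, n) = m! / (n!(m-n)!).
m = 29, n = 7
Numerator: 29 * 28 * 27 * 26 * 25 * 24 * 23
Denominator: 7! = 5040
C(29, 7) = 1560780


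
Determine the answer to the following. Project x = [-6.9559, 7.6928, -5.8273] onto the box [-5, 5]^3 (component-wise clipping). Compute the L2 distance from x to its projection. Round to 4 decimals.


Project each component onto [-5, 5].
clip(-6.9559) = -5.0, clip(7.6928) = 5.0, clip(-5.8273) = -5.0
Projection = [-5.0, 5.0, -5.0]
Squared diffs: [3.8255, 7.2512, 0.6844]
Distance = sqrt(11.7611) = 3.4295


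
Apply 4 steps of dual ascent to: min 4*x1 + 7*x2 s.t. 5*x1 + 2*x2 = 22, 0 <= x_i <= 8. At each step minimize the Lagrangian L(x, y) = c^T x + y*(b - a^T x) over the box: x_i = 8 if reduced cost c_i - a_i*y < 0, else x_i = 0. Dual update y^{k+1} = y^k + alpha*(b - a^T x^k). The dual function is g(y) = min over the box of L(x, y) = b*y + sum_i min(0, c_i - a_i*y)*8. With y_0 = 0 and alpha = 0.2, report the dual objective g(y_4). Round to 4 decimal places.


Dual ascent for LP: min 4*x1 + 7*x2, 5*x1 + 2*x2 = 22, 0 <= x_i <= 8
Step 1: y^k = 0.0, reduced costs: (4.0, 7.0)
  x^k = (0.0, 0.0), subgradient = b - a^T x = 22.0
  y^{k+1} = 0.0 + 0.2*22.0 = 4.4
Step 2: y^k = 4.4, reduced costs: (-18.0, -1.8)
  x^k = (8.0, 8.0), subgradient = b - a^T x = -34.0
  y^{k+1} = 4.4 + 0.2*-34.0 = -2.4
Step 3: y^k = -2.4, reduced costs: (16.0, 11.8)
  x^k = (0.0, 0.0), subgradient = b - a^T x = 22.0
  y^{k+1} = -2.4 + 0.2*22.0 = 2.0
Step 4: y^k = 2.0, reduced costs: (-6.0, 3.0)
  x^k = (8.0, 0.0), subgradient = b - a^T x = -18.0
  y^{k+1} = 2.0 + 0.2*-18.0 = -1.6
Dual objective at y_4 = -1.6: reduced costs (12.0, 10.2), box minimizer x = (0.0, 0.0)
g(y_4) = b*y + (c1 - a1*y)*x1 + (c2 - a2*y)*x2 = 22*(-1.6) + 12.0*0.0 + 10.2*0.0 = -35.2 + 0.0 + 0.0 = -35.2


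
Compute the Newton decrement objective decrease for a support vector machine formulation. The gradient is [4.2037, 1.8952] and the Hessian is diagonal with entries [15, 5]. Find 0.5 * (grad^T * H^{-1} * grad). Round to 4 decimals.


Step 1: H is diagonal, so H^(-1) * g = [0.2802, 0.379].
Step 2: g^T H^(-1) g = sum_i g_i^2 / H_ii
  = (4.2037)^2/15 + (1.8952)^2/5
  = 1.1781 + 0.7184 = 1.8964
Step 3: Objective decrease = 0.5 * g^T H^(-1) g = 0.9482


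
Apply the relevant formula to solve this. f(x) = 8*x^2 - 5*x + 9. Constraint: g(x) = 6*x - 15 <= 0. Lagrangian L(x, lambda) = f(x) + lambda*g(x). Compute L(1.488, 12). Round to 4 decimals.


Step 1: Evaluate f(x).
f(1.488) = 8*1.488^2 - 5*1.488 + 9 = 19.2732
Step 2: Evaluate g(x).
g(1.488) = 6*1.488 - 15 = -6.072
Step 3: Compute Lagrangian.
L = 19.2732 + 12*-6.072 = -53.5908


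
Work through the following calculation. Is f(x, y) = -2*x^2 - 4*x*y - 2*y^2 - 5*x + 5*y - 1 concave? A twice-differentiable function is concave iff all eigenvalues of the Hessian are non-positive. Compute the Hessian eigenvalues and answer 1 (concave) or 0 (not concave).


The Hessian of f(x,y) = -2*x^2 - 4*x*y - 2*y^2 - 5*x + 5*y - 1 is:
H = [[-4, -4], [-4, -4]]
Trace = -4 - 4 = -8
Determinant = -4*-4 - (-4)^2 = 0
Discriminant = (-8)^2 - 4*0 = 64.0
Eigenvalues: lambda_1 = -8.0, lambda_2 = 0.0
The function is concave.

1


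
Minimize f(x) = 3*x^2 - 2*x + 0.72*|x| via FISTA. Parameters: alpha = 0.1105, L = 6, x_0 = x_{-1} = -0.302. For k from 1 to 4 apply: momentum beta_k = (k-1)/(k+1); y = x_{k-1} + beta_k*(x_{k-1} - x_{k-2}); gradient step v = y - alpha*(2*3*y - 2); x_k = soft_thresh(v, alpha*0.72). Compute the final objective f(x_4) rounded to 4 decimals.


FISTA on f(x) = 3*x^2 - 2*x + 0.72*|x|
L = 6, alpha = 0.1105
Iteration 1: beta = 0.0, y = -0.302 + 0.0*(-0.302 + 0.302) = -0.302
  grad(y) = -3.812, v = y - alpha*grad = 0.1192
  prox(v) = soft_thresh(0.1192, 0.0796) = 0.0397
Iteration 2: beta = 0.3333, y = 0.0397 + 0.3333*(0.0397 + 0.302) = 0.1536
  grad(y) = -1.0787, v = y - alpha*grad = 0.2727
  prox(v) = soft_thresh(0.2727, 0.0796) = 0.1932
Iteration 3: beta = 0.5, y = 0.1932 + 0.5*(0.1932 - 0.0397) = 0.2699
  grad(y) = -0.3803, v = y - alpha*grad = 0.312
  prox(v) = soft_thresh(0.312, 0.0796) = 0.2324
Iteration 4: beta = 0.6, y = 0.2324 + 0.6*(0.2324 - 0.1932) = 0.2559
  grad(y) = -0.4643, v = y - alpha*grad = 0.3073
  prox(v) = soft_thresh(0.3073, 0.0796) = 0.2277
f(x_4) = 3*0.2277^2 - 2*0.2277 + 0.72*|0.2277| = -0.1359


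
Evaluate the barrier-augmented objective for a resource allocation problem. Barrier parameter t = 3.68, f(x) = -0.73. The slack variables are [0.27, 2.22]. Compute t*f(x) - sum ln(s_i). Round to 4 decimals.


Step 1: Compute log-barrier.
ln values: [-1.3093, 0.7975]
phi = -(-1.3093 + 0.7975) = 0.5118
Step 2: Compute augmented objective.
t*f(x) = 3.68*-0.73 = -2.6864
Total = -2.6864 + 0.5118 = -2.1746


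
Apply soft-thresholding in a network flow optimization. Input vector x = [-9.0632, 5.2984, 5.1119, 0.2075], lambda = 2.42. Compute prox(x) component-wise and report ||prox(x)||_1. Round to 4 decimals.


Soft-thresholding with lambda = 2.42:
prox(-9.0632) = sign(-9.0632)*max(|-9.0632| - 2.42, 0) = -6.6432
prox(5.2984) = sign(5.2984)*max(|5.2984| - 2.42, 0) = 2.8784
prox(5.1119) = sign(5.1119)*max(|5.1119| - 2.42, 0) = 2.6919
prox(0.2075) = sign(0.2075)*max(|0.2075| - 2.42, 0) = 0.0
prox(x) = [-6.6432, 2.8784, 2.6919, 0.0]
||prox(x)||_1 = 6.6432 + 2.8784 + 2.6919 + 0.0 = 12.2135


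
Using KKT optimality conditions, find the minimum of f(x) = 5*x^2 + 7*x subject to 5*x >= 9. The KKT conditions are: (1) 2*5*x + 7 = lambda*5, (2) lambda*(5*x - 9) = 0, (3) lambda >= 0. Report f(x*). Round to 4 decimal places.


Step 1: Try lambda = 0 (constraint inactive).
x_unc = -7/(2*5) = -0.7
Check: 5*-0.7 = -3.5 < 9 -- violated!
Step 2: Constraint must be active: 5*x = 9
x* = 9/5 = 1.8
lambda = (2*5*1.8 + 7)/5 = 5.0
Step 3: Compute optimal value.
f(x*) = 5*1.8^2 + 7*1.8 = 28.8


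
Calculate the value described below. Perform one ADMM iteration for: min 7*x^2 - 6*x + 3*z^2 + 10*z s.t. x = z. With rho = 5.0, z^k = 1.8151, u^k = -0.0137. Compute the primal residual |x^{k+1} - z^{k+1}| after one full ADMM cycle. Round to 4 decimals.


ADMM iteration with rho = 5.0, z^k = 1.8151, u^k = -0.0137
Step 1: x-update.
Minimize 7*x^2 - 6*x + (5.0/2)*(x - 1.8151 - 0.0137)^2
FOC: (2*7 + 5.0)*x = 6 + 5.0*(1.8151 + 0.0137)
x^{k+1} = 0.7971
Step 2: z-update.
Minimize 3*z^2 + 10*z + (5.0/2)*(0.7971 - z - 0.0137)^2
FOC: (2*3 + 5.0)*z = -10 + 5.0*(0.7971 - 0.0137)
z^{k+1} = -0.553
Step 3: u-update.
u^{k+1} = -0.0137 + 0.7971 + 0.553 = 1.3364
Step 4: Primal residual = |0.7971 + 0.553| = 1.3501


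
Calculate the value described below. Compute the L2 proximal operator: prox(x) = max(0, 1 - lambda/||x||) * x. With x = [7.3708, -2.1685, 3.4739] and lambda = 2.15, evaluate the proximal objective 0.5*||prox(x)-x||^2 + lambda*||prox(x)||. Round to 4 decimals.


Step 1: Compute ||x||.
||x|| = 8.432
Step 2: Compute scaling factor.
scale = max(0, 1 - 2.15/8.432) = 0.745
Step 3: prox(x) = [5.4914, -1.6156, 2.5881]
||prox(x)|| = 6.282
Step 4: Proximal objective.
0.5*||prox-x||^2 = 2.3113
lambda*||prox|| = 13.5063
Total = 15.8176


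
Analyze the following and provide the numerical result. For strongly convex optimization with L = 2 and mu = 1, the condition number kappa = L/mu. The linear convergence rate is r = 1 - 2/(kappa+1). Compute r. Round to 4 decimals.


Step 1: Compute the condition number.
kappa = L/mu = 2/1 = 2.0
Step 2: Compute the convergence rate.
r = 1 - 2/(kappa + 1) = 1 - 2*mu/(L + mu) = (L - mu)/(L + mu) = 1/3 = 0.3333


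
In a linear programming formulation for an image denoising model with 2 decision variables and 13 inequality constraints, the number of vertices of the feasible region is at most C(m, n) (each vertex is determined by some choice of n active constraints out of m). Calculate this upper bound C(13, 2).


Each vertex corresponds to some choice of n active constraints out of m, so the number of vertices is at most C(m, n) = m! / (n!(m-n)!).
m = 13, n = 2
Numerator: 13 * 12
Denominator: 2! = 2
C(13, 2) = 78


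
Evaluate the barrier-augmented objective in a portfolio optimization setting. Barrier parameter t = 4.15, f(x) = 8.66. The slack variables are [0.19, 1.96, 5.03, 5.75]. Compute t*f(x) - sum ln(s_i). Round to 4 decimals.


Step 1: Compute log-barrier.
ln values: [-1.6607, 0.6729, 1.6154, 1.7492]
phi = -(-1.6607 + 0.6729 + 1.6154 + 1.7492) = -2.3768
Step 2: Compute augmented objective.
t*f(x) = 4.15*8.66 = 35.939
Total = 35.939 - 2.3768 = 33.5622


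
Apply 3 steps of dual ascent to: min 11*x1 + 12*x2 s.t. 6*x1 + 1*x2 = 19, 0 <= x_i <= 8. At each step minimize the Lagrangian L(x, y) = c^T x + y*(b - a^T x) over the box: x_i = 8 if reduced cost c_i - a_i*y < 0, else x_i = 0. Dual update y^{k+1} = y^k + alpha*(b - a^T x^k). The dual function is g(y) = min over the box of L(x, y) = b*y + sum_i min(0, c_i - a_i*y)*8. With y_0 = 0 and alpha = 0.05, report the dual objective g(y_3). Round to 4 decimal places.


Dual ascent for LP: min 11*x1 + 12*x2, 6*x1 + 1*x2 = 19, 0 <= x_i <= 8
Step 1: y^k = 0.0, reduced costs: (11.0, 12.0)
  x^k = (0.0, 0.0), subgradient = b - a^T x = 19.0
  y^{k+1} = 0.0 + 0.05*19.0 = 0.95
Step 2: y^k = 0.95, reduced costs: (5.3, 11.05)
  x^k = (0.0, 0.0), subgradient = b - a^T x = 19.0
  y^{k+1} = 0.95 + 0.05*19.0 = 1.9
Step 3: y^k = 1.9, reduced costs: (-0.4, 10.1)
  x^k = (8.0, 0.0), subgradient = b - a^T x = -29.0
  y^{k+1} = 1.9 + 0.05*-29.0 = 0.45
Dual objective at y_3 = 0.45: reduced costs (8.3, 11.55), box minimizer x = (0.0, 0.0)
g(y_3) = b*y + (c1 - a1*y)*x1 + (c2 - a2*y)*x2 = 19*0.45 + 8.3*0.0 + 11.55*0.0 = 8.55 + 0.0 + 0.0 = 8.55


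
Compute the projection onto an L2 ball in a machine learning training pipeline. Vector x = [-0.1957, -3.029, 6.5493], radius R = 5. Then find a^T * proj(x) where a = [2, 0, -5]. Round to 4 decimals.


Step 1: Compute ||x|| (intermediates to 6 decimals).
||x|| = sqrt((-0.1957)^2 + (-3.029)^2 + 6.5493^2) = 7.218481
Step 2: Project.
Since ||x|| > R, scale = R/||x|| = 5/7.218481 = 0.692667, proj(x) = scale * x
proj(x) = [-0.135555, -2.098088, 4.536484]
Step 3: Dot product.
a^T * proj(x) = 2*(-0.135555) + 0*(-2.098088) - 5*4.536484 = -22.9535


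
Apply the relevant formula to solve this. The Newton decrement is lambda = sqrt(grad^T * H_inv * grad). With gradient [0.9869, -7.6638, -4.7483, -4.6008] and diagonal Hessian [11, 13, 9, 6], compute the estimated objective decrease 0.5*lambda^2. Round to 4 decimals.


Step 1: H is diagonal, so H^(-1) * g = [0.0897, -0.5895, -0.5276, -0.7668].
Step 2: g^T H^(-1) g = sum_i g_i^2 / H_ii
  = (0.9869)^2/11 + (-7.6638)^2/13 + (-4.7483)^2/9 + (-4.6008)^2/6
  = 0.0885 + 4.518 + 2.5052 + 3.5279 = 10.6396
Step 3: Objective decrease = 0.5 * g^T H^(-1) g = 5.3198


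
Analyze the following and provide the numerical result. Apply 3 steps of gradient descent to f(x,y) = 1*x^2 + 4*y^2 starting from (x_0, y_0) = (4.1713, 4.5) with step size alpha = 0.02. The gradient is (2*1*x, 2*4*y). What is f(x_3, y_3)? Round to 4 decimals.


Gradient descent on f(x,y) = 1*x^2 + 4*y^2.
Starting point: (4.1713, 4.5), alpha = 0.02
Step 1: grad_x = 2*1*4.1713 = 8.3426, grad_y = 2*4*4.5 = 36.0
  x_1 = 4.1713 - 0.02*8.3426 = 4.0044
  y_1 = 4.5 - 0.02*36.0 = 3.78
Step 2: grad_x = 2*1*4.0044 = 8.0089, grad_y = 2*4*3.78 = 30.24
  x_2 = 4.0044 - 0.02*8.0089 = 3.8443
  y_2 = 3.78 - 0.02*30.24 = 3.1752
Step 3: grad_x = 2*1*3.8443 = 7.6885, grad_y = 2*4*3.1752 = 25.4016
  x_3 = 3.8443 - 0.02*7.6885 = 3.6905
  y_3 = 3.1752 - 0.02*25.4016 = 2.6672
f(3.6905, 2.6672) = 1*3.6905^2 + 4*2.6672^2 = 42.0749


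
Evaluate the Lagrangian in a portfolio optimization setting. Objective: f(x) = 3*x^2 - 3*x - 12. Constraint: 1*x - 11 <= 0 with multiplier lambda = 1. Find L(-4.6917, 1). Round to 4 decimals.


Step 1: Evaluate f(x).
f(-4.6917) = 3*(-4.6917)^2 - 3*(-4.6917) - 12 = 68.1112
Step 2: Evaluate g(x).
g(-4.6917) = 1*-4.6917 - 11 = -15.6917
Step 3: Compute Lagrangian.
L = 68.1112 + 1*-15.6917 = 52.4195


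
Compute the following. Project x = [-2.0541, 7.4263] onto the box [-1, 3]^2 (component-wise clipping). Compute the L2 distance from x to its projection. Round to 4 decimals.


Project each component onto [-1, 3].
clip(-2.0541) = -1.0, clip(7.4263) = 3.0
Projection = [-1.0, 3.0]
Squared diffs: [1.1111, 19.5921]
Distance = sqrt(20.7032) = 4.5501


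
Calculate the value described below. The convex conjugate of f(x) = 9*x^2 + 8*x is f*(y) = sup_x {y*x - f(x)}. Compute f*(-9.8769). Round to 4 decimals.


f*(y) = sup_x {y*x - a*x^2 - b*x} = sup_x {(y-b)*x - a*x^2}
FOC: (y - b) - 2a*x = 0 => x* = (y - b)/(2a)
x* = (-9.8769 - 8)/(2*9) = -0.9932
f*(-9.8769) = (y-b)^2/(4a) = (-9.8769 - 8)^2/(4*9)
= 319.5836/36 = 8.8773


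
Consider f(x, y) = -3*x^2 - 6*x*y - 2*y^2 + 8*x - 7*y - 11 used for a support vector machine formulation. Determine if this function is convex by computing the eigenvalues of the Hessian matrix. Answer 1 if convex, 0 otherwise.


The Hessian of f(x,y) = -3*x^2 - 6*x*y - 2*y^2 + 8*x - 7*y - 11 is:
H = [[-6, -6], [-6, -4]]
Trace = -6 - 4 = -10
Determinant = -6*-4 - (-6)^2 = -12
Discriminant = (-10)^2 - 4*-12 = 148.0
Eigenvalues: lambda_1 = -11.0828, lambda_2 = 1.0828
The function is not convex.

0


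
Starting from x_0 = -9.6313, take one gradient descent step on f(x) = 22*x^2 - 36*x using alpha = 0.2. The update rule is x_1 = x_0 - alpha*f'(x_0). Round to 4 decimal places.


We compute the gradient at x_0 and apply the update.
f'(x) = 44*x - 36
f'(-9.6313) = 44*-9.6313 - 36 = -459.7772
x_1 = -9.6313 - 0.2*-459.7772 = 82.3241


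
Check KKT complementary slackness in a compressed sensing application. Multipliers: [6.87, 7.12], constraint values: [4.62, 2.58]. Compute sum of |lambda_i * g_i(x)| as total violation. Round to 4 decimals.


KKT complementary slackness check:
lambda_1 * g_1 = 6.87 * 4.62 = 31.7394
lambda_2 * g_2 = 7.12 * 2.58 = 18.3696
Total violation = 31.7394 + 18.3696 = 50.109


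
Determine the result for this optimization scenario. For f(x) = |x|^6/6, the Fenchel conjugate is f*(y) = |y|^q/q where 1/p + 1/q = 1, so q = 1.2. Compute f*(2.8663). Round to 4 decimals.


The conjugate exponent q satisfies 1/p + 1/q = 1.
p = 6, so q = 6/(6 - 1) = 1.2
|y|^q = 2.8663^1.2 = 3.5382
f*(2.8663) = 3.5382 / 1.2 = 2.9485


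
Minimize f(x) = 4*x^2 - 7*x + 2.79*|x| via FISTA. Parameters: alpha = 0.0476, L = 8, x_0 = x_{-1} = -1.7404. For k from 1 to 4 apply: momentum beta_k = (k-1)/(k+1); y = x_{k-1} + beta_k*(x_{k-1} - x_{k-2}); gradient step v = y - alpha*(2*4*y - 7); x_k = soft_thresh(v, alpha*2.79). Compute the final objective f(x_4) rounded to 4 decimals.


FISTA on f(x) = 4*x^2 - 7*x + 2.79*|x|
L = 8, alpha = 0.0476
Iteration 1: beta = 0.0, y = -1.7404 + 0.0*(-1.7404 + 1.7404) = -1.7404
  grad(y) = -20.9232, v = y - alpha*grad = -0.7445
  prox(v) = soft_thresh(-0.7445, 0.1328) = -0.6117
Iteration 2: beta = 0.3333, y = -0.6117 + 0.3333*(-0.6117 + 1.7404) = -0.2354
  grad(y) = -8.8832, v = y - alpha*grad = 0.1874
  prox(v) = soft_thresh(0.1874, 0.1328) = 0.0546
Iteration 3: beta = 0.5, y = 0.0546 + 0.5*(0.0546 + 0.6117) = 0.3878
  grad(y) = -3.8978, v = y - alpha*grad = 0.5733
  prox(v) = soft_thresh(0.5733, 0.1328) = 0.4405
Iteration 4: beta = 0.6, y = 0.4405 + 0.6*(0.4405 - 0.0546) = 0.672
  grad(y) = -1.6237, v = y - alpha*grad = 0.7493
  prox(v) = soft_thresh(0.7493, 0.1328) = 0.6165
f(x_4) = 4*0.6165^2 - 7*0.6165 + 2.79*|0.6165| = -1.0752


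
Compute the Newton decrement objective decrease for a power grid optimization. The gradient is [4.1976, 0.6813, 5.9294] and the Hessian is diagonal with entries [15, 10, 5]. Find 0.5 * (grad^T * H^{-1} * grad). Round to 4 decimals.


Step 1: H is diagonal, so H^(-1) * g = [0.2798, 0.0681, 1.1859].
Step 2: g^T H^(-1) g = sum_i g_i^2 / H_ii
  = (4.1976)^2/15 + (0.6813)^2/10 + (5.9294)^2/5
  = 1.1747 + 0.0464 + 7.0316 = 8.2526
Step 3: Objective decrease = 0.5 * g^T H^(-1) g = 4.1263


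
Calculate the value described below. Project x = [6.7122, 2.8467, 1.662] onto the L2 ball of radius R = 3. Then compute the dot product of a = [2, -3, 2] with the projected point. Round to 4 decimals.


Step 1: Compute ||x|| (intermediates to 6 decimals).
||x|| = sqrt(6.7122^2 + 2.8467^2 + 1.662^2) = 7.477939
Step 2: Project.
Since ||x|| > R, scale = R/||x|| = 3/7.477939 = 0.40118, proj(x) = scale * x
proj(x) = [2.6928, 1.142039, 0.666761]
Step 3: Dot product.
a^T * proj(x) = 2*2.6928 - 3*1.142039 + 2*0.666761 = 3.293


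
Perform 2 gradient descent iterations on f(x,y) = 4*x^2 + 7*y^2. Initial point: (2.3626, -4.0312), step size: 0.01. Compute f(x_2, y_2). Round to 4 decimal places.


Gradient descent on f(x,y) = 4*x^2 + 7*y^2.
Starting point: (2.3626, -4.0312), alpha = 0.01
Step 1: grad_x = 2*4*2.3626 = 18.9008, grad_y = 2*7*-4.0312 = -56.4368
  x_1 = 2.3626 - 0.01*18.9008 = 2.1736
  y_1 = -4.0312 - 0.01*-56.4368 = -3.4668
Step 2: grad_x = 2*4*2.1736 = 17.3887, grad_y = 2*7*-3.4668 = -48.5356
  x_2 = 2.1736 - 0.01*17.3887 = 1.9997
  y_2 = -3.4668 - 0.01*-48.5356 = -2.9815
f(1.9997, -2.9815) = 4*1.9997^2 + 7*(-2.9815)^2 = 78.2196


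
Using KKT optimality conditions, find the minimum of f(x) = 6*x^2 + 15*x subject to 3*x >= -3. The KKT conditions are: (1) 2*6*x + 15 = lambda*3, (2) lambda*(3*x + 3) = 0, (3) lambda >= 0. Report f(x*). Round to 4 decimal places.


Step 1: Try lambda = 0 (constraint inactive).
x_unc = -15/(2*6) = -1.25
Check: 3*-1.25 = -3.75 < -3 -- violated!
Step 2: Constraint must be active: 3*x = -3
x* = -3/3 = -1.0
lambda = (2*6*(-1.0) + 15)/3 = 1.0
Step 3: Compute optimal value.
f(x*) = 6*(-1.0)^2 + 15*(-1.0) = -9.0


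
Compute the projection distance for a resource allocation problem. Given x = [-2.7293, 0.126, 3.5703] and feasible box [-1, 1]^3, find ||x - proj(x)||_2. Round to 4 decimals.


Project each component onto [-1, 1].
clip(-2.7293) = -1.0, clip(0.126) = 0.126, clip(3.5703) = 1.0
Projection = [-1.0, 0.126, 1.0]
Squared diffs: [2.9905, 0.0, 6.6064]
Distance = sqrt(9.5969) = 3.0979


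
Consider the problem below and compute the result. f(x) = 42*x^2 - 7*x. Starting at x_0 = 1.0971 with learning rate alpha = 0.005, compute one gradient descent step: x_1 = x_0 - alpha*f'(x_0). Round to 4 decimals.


We compute the gradient at x_0 and apply the update.
f'(x) = 84*x - 7
f'(1.0971) = 84*1.0971 - 7 = 85.1564
x_1 = 1.0971 - 0.005*85.1564 = 0.6713


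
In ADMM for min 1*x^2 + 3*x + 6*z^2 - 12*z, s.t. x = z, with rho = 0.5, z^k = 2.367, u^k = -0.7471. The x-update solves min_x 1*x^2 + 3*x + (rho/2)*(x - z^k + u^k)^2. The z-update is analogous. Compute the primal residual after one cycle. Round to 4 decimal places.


ADMM iteration with rho = 0.5, z^k = 2.367, u^k = -0.7471
Step 1: x-update.
Minimize 1*x^2 + 3*x + (0.5/2)*(x - 2.367 - 0.7471)^2
FOC: (2*1 + 0.5)*x = -3 + 0.5*(2.367 + 0.7471)
x^{k+1} = -0.5772
Step 2: z-update.
Minimize 6*z^2 - 12*z + (0.5/2)*(-0.5772 - z - 0.7471)^2
FOC: (2*6 + 0.5)*z = 12 + 0.5*(-0.5772 - 0.7471)
z^{k+1} = 0.907
Step 3: u-update.
u^{k+1} = -0.7471 - 0.5772 - 0.907 = -2.2313
Step 4: Primal residual = |-0.5772 - 0.907| = 1.4842


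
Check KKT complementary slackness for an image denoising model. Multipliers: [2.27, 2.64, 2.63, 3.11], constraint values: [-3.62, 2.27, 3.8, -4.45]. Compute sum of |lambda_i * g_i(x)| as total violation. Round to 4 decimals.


KKT complementary slackness check:
lambda_1 * g_1 = 2.27 * -3.62 = -8.2174
lambda_2 * g_2 = 2.64 * 2.27 = 5.9928
lambda_3 * g_3 = 2.63 * 3.8 = 9.994
lambda_4 * g_4 = 3.11 * -4.45 = -13.8395
Total violation = 8.2174 + 5.9928 + 9.994 + 13.8395 = 38.0437


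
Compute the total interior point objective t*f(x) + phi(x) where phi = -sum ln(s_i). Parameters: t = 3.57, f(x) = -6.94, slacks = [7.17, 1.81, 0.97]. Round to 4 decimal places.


Step 1: Compute log-barrier.
ln values: [1.9699, 0.5933, -0.0305]
phi = -(1.9699 + 0.5933 - 0.0305) = -2.5328
Step 2: Compute augmented objective.
t*f(x) = 3.57*-6.94 = -24.7758
Total = -24.7758 - 2.5328 = -27.3086


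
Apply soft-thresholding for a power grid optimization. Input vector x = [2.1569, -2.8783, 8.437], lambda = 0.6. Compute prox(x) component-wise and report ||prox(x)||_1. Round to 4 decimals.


Soft-thresholding with lambda = 0.6:
prox(2.1569) = sign(2.1569)*max(|2.1569| - 0.6, 0) = 1.5569
prox(-2.8783) = sign(-2.8783)*max(|-2.8783| - 0.6, 0) = -2.2783
prox(8.437) = sign(8.437)*max(|8.437| - 0.6, 0) = 7.837
prox(x) = [1.5569, -2.2783, 7.837]
||prox(x)||_1 = 1.5569 + 2.2783 + 7.837 = 11.6722
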